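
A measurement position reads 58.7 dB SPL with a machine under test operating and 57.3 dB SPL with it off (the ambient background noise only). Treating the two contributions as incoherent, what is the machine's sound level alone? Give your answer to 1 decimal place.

Background correction is a power subtraction:
L_src = 10·log₁₀(10^(58.7/10) − 10^(57.3/10)) = 10·log₁₀(204300) = 53.1 dB SPL.

53.1 dB SPL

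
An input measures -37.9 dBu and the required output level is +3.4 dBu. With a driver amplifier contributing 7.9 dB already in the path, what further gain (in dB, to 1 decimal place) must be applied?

The required make-up gain is the shortfall in the dB sum.
G = +3.4 − (-37.9) − 7.9 = 33.4 dB.

33.4 dB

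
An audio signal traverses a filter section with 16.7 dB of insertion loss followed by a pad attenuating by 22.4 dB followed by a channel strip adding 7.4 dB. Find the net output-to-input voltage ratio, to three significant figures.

Net gain = (−16.7) + (−22.4) + 7.4 = -31.7 dB.
Voltage ratio = 10^(-31.7/20) = 0.0260.

0.0260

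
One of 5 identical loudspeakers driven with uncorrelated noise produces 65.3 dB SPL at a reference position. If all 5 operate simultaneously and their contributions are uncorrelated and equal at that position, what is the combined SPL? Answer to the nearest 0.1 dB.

72.3 dB SPL

5 equal incoherent sources raise the level by 10·log₁₀(5) = 6.99 dB.
L_total = 65.3 + 6.99 = 72.3 dB SPL.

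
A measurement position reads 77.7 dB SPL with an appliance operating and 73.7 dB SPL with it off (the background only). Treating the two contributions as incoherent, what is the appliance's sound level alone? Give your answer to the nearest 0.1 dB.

Subtract intensities: L_src = 10·log₁₀(10^(L_total/10) − 10^(L_bg/10)).
L_src = 10·log₁₀(10^(77.7/10) − 10^(73.7/10)) = 10·log₁₀(35440000) = 75.5 dB SPL.

75.5 dB SPL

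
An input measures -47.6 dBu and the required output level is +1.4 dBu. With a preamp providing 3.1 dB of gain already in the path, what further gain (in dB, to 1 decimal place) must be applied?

The required make-up gain is the shortfall in the dB sum.
G = +1.4 − (-47.6) − 3.1 = 45.9 dB.

45.9 dB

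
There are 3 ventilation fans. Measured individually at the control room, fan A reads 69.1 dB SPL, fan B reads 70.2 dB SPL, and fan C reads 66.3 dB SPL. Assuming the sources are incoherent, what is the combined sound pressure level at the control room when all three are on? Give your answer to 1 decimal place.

Add the sources as powers (linear), then convert back to dB:
L_total = 10·log₁₀(10^(69.1/10) + 10^(70.2/10) + 10^(66.3/10)) = 10·log₁₀(22870000) = 73.6 dB SPL.

73.6 dB SPL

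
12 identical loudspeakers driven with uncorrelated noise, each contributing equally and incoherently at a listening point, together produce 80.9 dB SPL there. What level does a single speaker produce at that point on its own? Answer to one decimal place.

70.1 dB SPL

12 equal incoherent sources add 10·log₁₀(12) = 10.79 dB over one source.
L_one = 80.9 − 10.79 = 70.1 dB SPL.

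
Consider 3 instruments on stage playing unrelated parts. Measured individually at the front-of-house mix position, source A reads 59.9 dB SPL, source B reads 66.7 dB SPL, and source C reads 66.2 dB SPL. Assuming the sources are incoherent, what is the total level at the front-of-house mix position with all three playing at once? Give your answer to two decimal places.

Uncorrelated sources add in intensity (power), not in dB.
L_total = 10·log₁₀(10^(59.9/10) + 10^(66.7/10) + 10^(66.2/10)) = 10·log₁₀(9823000) = 69.92 dB SPL.

69.92 dB SPL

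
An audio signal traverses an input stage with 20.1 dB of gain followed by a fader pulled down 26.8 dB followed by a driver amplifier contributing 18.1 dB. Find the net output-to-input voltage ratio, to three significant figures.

3.72

Net gain = 20.1 + (−26.8) + 18.1 = 11.4 dB.
Voltage ratio = 10^(11.4/20) = 3.72.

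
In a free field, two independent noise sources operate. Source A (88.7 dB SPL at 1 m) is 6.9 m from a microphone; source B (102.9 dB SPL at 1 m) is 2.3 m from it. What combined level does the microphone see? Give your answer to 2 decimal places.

95.68 dB SPL

At the listener: L_A = 88.7 − 20·log₁₀(6.9) = 71.923 dB; L_B = 102.9 − 20·log₁₀(2.3) = 95.665 dB.
Combined: 10·log₁₀(10^(71.923/10)+10^(95.665/10)) = 95.68 dB SPL.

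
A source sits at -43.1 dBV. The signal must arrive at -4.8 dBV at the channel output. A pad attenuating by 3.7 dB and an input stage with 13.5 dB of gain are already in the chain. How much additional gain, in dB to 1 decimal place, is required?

The required make-up gain is the shortfall in the dB sum.
G = -4.8 − (-43.1) + 3.7 − 13.5 = 28.5 dB.

28.5 dB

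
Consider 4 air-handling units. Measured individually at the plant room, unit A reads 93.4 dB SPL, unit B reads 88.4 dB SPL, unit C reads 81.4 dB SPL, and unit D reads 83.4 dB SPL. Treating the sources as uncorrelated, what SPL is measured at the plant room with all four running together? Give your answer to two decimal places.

Uncorrelated sources add in intensity (power), not in dB.
L_total = 10·log₁₀(10^(93.4/10) + 10^(88.4/10) + 10^(81.4/10) + 10^(83.4/10)) = 10·log₁₀(3236000000) = 95.10 dB SPL.

95.10 dB SPL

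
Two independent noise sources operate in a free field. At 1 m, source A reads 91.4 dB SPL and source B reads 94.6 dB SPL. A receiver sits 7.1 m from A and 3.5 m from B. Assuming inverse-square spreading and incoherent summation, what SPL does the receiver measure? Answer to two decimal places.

At the listener: L_A = 91.4 − 20·log₁₀(7.1) = 74.375 dB; L_B = 94.6 − 20·log₁₀(3.5) = 83.719 dB.
Combined: 10·log₁₀(10^(74.375/10)+10^(83.719/10)) = 84.20 dB SPL.

84.20 dB SPL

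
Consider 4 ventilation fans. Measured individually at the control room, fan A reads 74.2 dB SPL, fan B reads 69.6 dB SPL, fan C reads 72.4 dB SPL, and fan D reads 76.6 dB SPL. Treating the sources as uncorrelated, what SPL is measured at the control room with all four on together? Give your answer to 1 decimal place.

79.9 dB SPL

Add the sources as powers (linear), then convert back to dB:
L_total = 10·log₁₀(10^(74.2/10) + 10^(69.6/10) + 10^(72.4/10) + 10^(76.6/10)) = 10·log₁₀(98510000) = 79.9 dB SPL.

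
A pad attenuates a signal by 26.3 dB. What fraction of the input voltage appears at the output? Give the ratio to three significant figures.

Voltage ratio = 10^(dB/20).
10^(-26.3/20) = 10^(-1.315) = 0.0484.

0.0484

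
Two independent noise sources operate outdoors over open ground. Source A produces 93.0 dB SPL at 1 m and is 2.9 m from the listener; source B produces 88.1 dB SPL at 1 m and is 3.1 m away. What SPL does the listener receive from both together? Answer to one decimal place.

At the listener: L_A = 93.0 − 20·log₁₀(2.9) = 83.75 dB; L_B = 88.1 − 20·log₁₀(3.1) = 78.27 dB.
Combined: 10·log₁₀(10^(83.75/10)+10^(78.27/10)) = 84.8 dB SPL.

84.8 dB SPL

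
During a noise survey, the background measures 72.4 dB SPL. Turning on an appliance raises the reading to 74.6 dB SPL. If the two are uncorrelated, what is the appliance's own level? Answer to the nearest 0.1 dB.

Background correction is a power subtraction:
L_src = 10·log₁₀(10^(74.6/10) − 10^(72.4/10)) = 10·log₁₀(11460000) = 70.6 dB SPL.

70.6 dB SPL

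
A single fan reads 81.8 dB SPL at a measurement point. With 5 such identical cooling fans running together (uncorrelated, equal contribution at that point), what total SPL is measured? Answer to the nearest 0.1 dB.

88.8 dB SPL

5 equal incoherent sources raise the level by 10·log₁₀(5) = 6.99 dB.
L_total = 81.8 + 6.99 = 88.8 dB SPL.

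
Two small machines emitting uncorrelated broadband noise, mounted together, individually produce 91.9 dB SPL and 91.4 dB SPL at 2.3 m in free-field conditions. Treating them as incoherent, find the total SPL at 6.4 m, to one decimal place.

85.8 dB SPL

Combined at 2.3 m: 10·log₁₀(10^(91.9/10)+10^(91.4/10)) = 94.67 dB SPL.
Then apply −20·log₁₀(6.4/2.3) = -8.89 dB → 85.8 dB SPL.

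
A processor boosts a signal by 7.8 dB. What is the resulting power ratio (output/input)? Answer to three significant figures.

6.03

Power ratio = 10^(dB/10).
10^(7.8/10) = 10^(0.7800) = 6.03.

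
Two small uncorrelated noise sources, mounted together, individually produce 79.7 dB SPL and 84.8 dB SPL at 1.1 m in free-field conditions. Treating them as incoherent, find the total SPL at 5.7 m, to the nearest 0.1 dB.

Combined at 1.1 m: 10·log₁₀(10^(79.7/10)+10^(84.8/10)) = 85.97 dB SPL.
Then apply −20·log₁₀(5.7/1.1) = -14.29 dB → 71.7 dB SPL.

71.7 dB SPL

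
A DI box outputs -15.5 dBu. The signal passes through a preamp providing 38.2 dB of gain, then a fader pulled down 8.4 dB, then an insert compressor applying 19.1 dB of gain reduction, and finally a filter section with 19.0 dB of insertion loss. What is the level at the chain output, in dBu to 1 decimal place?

Cascaded gains and losses add directly in dB.
-15.5 + 38.2 − 8.4 − 19.1 − 19.0 = -23.8 dBu.

-23.8 dBu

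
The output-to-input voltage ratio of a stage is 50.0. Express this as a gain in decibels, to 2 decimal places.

33.98 dB

For a voltage ratio, dB = 20·log₁₀(V₂/V₁).
20·log₁₀(50.0) = 33.98 dB.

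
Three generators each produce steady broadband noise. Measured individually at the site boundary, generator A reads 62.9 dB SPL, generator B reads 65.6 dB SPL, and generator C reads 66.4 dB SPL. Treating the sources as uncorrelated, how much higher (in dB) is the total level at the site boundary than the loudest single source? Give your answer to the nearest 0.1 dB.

Uncorrelated sources add in intensity (power), not in dB.
L_total = 10·log₁₀(10^(62.9/10) + 10^(65.6/10) + 10^(66.4/10)) = 69.98 dB SPL.
Excess over the loudest (66.4 dB): 69.98 − 66.4 = 3.6 dB.

3.6 dB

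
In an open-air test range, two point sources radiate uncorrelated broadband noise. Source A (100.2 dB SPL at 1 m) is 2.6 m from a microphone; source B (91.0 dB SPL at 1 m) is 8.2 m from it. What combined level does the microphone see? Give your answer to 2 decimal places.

91.95 dB SPL

At the listener: L_A = 100.2 − 20·log₁₀(2.6) = 91.901 dB; L_B = 91.0 − 20·log₁₀(8.2) = 72.724 dB.
Combined: 10·log₁₀(10^(91.901/10)+10^(72.724/10)) = 91.95 dB SPL.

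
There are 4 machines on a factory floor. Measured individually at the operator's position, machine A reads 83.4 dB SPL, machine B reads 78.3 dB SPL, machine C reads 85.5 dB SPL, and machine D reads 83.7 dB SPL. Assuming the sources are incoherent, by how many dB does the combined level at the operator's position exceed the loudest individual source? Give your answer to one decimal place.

3.9 dB

Incoherent sources sum as intensities:
L_total = 10·log₁₀(10^(83.4/10) + 10^(78.3/10) + 10^(85.5/10) + 10^(83.7/10)) = 89.42 dB SPL.
Excess over the loudest (85.5 dB): 89.42 − 85.5 = 3.9 dB.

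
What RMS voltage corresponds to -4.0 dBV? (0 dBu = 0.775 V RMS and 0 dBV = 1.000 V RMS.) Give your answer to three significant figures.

V = 1.000 V × 10^(-4.0/20).
= 1.000 × 0.6310 = 0.631 V.

0.631 V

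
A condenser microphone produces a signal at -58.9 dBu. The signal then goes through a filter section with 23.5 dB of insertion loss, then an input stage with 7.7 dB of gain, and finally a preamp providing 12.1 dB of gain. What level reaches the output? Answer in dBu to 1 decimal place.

In dB, series stages simply add:
-58.9 − 23.5 + 7.7 + 12.1 = -62.6 dBu.

-62.6 dBu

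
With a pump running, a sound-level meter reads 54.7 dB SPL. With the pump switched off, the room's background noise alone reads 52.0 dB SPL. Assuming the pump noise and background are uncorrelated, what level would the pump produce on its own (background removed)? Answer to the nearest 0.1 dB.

51.4 dB SPL

Remove the background by subtracting linear intensities:
L_src = 10·log₁₀(10^(54.7/10) − 10^(52.0/10)) = 10·log₁₀(136600) = 51.4 dB SPL.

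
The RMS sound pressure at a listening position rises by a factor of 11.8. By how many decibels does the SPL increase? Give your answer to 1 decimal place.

SPL change from a pressure ratio uses the 20·log₁₀ form:
20·log₁₀(11.8) = 21.4 dB.

21.4 dB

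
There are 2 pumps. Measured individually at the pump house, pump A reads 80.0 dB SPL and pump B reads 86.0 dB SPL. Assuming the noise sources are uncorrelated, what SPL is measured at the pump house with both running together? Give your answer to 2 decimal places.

86.97 dB SPL

Incoherent sources sum as intensities:
L_total = 10·log₁₀(10^(80.0/10) + 10^(86.0/10)) = 10·log₁₀(498100000) = 86.97 dB SPL.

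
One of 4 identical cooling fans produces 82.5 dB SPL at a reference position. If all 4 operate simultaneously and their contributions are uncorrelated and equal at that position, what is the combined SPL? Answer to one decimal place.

4 equal incoherent sources raise the level by 10·log₁₀(4) = 6.02 dB.
L_total = 82.5 + 6.02 = 88.5 dB SPL.

88.5 dB SPL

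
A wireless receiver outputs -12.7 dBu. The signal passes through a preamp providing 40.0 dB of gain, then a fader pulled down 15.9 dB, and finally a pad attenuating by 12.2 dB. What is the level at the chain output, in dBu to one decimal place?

-0.8 dBu

Cascaded gains and losses add directly in dB.
-12.7 + 40.0 − 15.9 − 12.2 = -0.8 dBu.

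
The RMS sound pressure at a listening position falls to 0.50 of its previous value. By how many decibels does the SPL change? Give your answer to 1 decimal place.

-6.0 dB

Sound pressure is an amplitude quantity: ΔL = 20·log₁₀(p₂/p₁).
20·log₁₀(0.50) = -6.0 dB.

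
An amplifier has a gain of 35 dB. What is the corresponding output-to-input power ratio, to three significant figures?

Power ratio = 10^(dB/10).
10^(35/10) = 10^(3.500) = 3160.

3160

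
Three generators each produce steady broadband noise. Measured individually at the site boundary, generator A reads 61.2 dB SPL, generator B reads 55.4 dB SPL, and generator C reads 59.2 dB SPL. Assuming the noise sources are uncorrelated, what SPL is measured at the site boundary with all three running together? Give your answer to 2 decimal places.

Add the sources as powers (linear), then convert back to dB:
L_total = 10·log₁₀(10^(61.2/10) + 10^(55.4/10) + 10^(59.2/10)) = 10·log₁₀(2497000) = 63.97 dB SPL.

63.97 dB SPL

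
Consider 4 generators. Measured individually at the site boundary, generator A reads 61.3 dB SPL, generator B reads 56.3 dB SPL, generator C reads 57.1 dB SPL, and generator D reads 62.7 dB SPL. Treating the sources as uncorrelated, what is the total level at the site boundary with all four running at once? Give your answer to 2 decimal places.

66.18 dB SPL

Add the sources as powers (linear), then convert back to dB:
L_total = 10·log₁₀(10^(61.3/10) + 10^(56.3/10) + 10^(57.1/10) + 10^(62.7/10)) = 10·log₁₀(4150000) = 66.18 dB SPL.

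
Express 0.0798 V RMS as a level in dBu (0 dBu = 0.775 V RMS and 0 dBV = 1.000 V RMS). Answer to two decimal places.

-19.75 dBu

dBu = 20·log₁₀(V / 0.775 V).
20·log₁₀(0.0798/0.775) = -19.75 dBu.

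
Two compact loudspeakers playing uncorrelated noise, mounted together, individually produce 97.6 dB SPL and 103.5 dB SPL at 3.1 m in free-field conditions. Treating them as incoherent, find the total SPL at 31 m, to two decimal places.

84.49 dB SPL

Combined at 3.1 m: 10·log₁₀(10^(97.6/10)+10^(103.5/10)) = 104.493 dB SPL.
Then apply −20·log₁₀(31/3.1) = -20.000 dB → 84.49 dB SPL.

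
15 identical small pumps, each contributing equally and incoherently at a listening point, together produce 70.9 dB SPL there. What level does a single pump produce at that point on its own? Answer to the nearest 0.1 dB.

59.1 dB SPL

15 equal incoherent sources add 10·log₁₀(15) = 11.76 dB over one source.
L_one = 70.9 − 11.76 = 59.1 dB SPL.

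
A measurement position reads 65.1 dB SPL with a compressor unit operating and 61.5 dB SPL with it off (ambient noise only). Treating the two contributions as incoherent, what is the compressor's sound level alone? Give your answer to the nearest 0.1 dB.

Subtract intensities: L_src = 10·log₁₀(10^(L_total/10) − 10^(L_bg/10)).
L_src = 10·log₁₀(10^(65.1/10) − 10^(61.5/10)) = 10·log₁₀(1823000) = 62.6 dB SPL.

62.6 dB SPL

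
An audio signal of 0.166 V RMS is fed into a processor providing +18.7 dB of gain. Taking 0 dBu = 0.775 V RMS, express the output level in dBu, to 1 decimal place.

Input level: 20·log₁₀(0.166/0.775) = -13.38 dBu.
Output: -13.38 + 18.7 = +5.3 dBu.

+5.3 dBu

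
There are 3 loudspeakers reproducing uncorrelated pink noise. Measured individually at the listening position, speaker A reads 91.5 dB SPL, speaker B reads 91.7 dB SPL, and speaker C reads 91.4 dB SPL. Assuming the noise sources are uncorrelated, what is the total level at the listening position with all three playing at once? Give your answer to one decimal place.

96.3 dB SPL

Add the sources as powers (linear), then convert back to dB:
L_total = 10·log₁₀(10^(91.5/10) + 10^(91.7/10) + 10^(91.4/10)) = 10·log₁₀(4272000000) = 96.3 dB SPL.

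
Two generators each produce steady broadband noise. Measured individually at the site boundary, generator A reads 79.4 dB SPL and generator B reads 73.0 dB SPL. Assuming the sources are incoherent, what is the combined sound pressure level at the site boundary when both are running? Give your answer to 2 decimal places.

Add the sources as powers (linear), then convert back to dB:
L_total = 10·log₁₀(10^(79.4/10) + 10^(73.0/10)) = 10·log₁₀(107000000) = 80.30 dB SPL.

80.30 dB SPL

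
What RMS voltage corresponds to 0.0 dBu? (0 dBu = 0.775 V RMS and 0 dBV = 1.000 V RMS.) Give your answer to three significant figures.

V = 0.775 V × 10^(0.0/20).
= 0.775 × 1.000 = 0.775 V.

0.775 V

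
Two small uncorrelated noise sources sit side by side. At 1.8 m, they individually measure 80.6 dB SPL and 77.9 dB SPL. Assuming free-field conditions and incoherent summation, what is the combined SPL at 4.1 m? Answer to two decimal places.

Combined at 1.8 m: 10·log₁₀(10^(80.6/10)+10^(77.9/10)) = 82.467 dB SPL.
Then apply −20·log₁₀(4.1/1.8) = -7.150 dB → 75.32 dB SPL.

75.32 dB SPL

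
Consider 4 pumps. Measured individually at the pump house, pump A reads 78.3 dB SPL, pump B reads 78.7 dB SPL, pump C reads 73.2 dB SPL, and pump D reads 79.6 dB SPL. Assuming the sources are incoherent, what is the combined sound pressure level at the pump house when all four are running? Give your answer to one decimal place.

Uncorrelated sources add in intensity (power), not in dB.
L_total = 10·log₁₀(10^(78.3/10) + 10^(78.7/10) + 10^(73.2/10) + 10^(79.6/10)) = 10·log₁₀(253800000) = 84.0 dB SPL.

84.0 dB SPL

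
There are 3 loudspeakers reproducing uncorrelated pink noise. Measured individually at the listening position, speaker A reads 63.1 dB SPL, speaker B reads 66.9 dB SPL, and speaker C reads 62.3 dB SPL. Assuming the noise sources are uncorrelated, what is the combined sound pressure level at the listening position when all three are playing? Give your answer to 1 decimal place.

Add the sources as powers (linear), then convert back to dB:
L_total = 10·log₁₀(10^(63.1/10) + 10^(66.9/10) + 10^(62.3/10)) = 10·log₁₀(8638000) = 69.4 dB SPL.

69.4 dB SPL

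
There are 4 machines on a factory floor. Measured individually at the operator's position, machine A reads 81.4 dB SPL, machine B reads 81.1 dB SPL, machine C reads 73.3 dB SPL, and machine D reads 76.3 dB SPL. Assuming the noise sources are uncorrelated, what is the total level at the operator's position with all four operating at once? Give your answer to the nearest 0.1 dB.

Uncorrelated sources add in intensity (power), not in dB.
L_total = 10·log₁₀(10^(81.4/10) + 10^(81.1/10) + 10^(73.3/10) + 10^(76.3/10)) = 10·log₁₀(330900000) = 85.2 dB SPL.

85.2 dB SPL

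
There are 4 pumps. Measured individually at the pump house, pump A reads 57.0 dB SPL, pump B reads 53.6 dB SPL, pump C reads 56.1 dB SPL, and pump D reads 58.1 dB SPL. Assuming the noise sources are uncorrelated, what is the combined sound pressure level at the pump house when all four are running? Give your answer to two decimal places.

62.51 dB SPL

Uncorrelated sources add in intensity (power), not in dB.
L_total = 10·log₁₀(10^(57.0/10) + 10^(53.6/10) + 10^(56.1/10) + 10^(58.1/10)) = 10·log₁₀(1783000) = 62.51 dB SPL.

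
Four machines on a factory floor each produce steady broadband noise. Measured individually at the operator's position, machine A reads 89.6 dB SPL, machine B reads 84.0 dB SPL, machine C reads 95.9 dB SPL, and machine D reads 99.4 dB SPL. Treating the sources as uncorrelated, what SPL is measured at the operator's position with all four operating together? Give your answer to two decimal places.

101.39 dB SPL

Incoherent sources sum as intensities:
L_total = 10·log₁₀(10^(89.6/10) + 10^(84.0/10) + 10^(95.9/10) + 10^(99.4/10)) = 10·log₁₀(13763000000) = 101.39 dB SPL.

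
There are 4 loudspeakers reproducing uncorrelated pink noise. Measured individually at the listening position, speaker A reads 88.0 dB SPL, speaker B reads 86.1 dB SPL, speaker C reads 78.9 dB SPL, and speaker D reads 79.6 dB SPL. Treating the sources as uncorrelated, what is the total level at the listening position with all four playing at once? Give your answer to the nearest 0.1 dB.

Uncorrelated sources add in intensity (power), not in dB.
L_total = 10·log₁₀(10^(88.0/10) + 10^(86.1/10) + 10^(78.9/10) + 10^(79.6/10)) = 10·log₁₀(1207000000) = 90.8 dB SPL.

90.8 dB SPL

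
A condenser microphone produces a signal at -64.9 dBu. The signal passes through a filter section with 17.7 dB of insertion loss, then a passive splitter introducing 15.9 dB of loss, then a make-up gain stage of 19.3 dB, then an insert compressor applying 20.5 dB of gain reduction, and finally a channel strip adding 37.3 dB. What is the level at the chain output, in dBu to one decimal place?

Cascaded gains and losses add directly in dB.
-64.9 − 17.7 − 15.9 + 19.3 − 20.5 + 37.3 = -62.4 dBu.

-62.4 dBu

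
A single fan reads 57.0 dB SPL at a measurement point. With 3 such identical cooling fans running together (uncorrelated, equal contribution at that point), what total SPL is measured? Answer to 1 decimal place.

61.8 dB SPL

3 equal incoherent sources raise the level by 10·log₁₀(3) = 4.77 dB.
L_total = 57.0 + 4.77 = 61.8 dB SPL.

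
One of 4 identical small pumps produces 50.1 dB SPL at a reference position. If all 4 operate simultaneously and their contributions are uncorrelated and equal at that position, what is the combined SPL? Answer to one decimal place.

4 equal incoherent sources raise the level by 10·log₁₀(4) = 6.02 dB.
L_total = 50.1 + 6.02 = 56.1 dB SPL.

56.1 dB SPL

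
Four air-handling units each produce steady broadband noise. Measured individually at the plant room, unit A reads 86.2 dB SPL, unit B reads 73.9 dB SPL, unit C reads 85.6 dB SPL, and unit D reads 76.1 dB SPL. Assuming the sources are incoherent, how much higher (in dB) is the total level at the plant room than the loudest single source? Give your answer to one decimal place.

Add the sources as powers (linear), then convert back to dB:
L_total = 10·log₁₀(10^(86.2/10) + 10^(73.9/10) + 10^(85.6/10) + 10^(76.1/10)) = 89.27 dB SPL.
Excess over the loudest (86.2 dB): 89.27 − 86.2 = 3.1 dB.

3.1 dB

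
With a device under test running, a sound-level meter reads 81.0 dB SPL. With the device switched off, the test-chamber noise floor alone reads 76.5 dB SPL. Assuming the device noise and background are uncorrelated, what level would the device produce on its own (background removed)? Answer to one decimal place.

79.1 dB SPL

Background correction is a power subtraction:
L_src = 10·log₁₀(10^(81.0/10) − 10^(76.5/10)) = 10·log₁₀(81220000) = 79.1 dB SPL.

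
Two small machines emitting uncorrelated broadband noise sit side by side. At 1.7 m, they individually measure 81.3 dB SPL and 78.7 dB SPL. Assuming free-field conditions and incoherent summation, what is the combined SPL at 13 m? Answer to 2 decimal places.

Combined at 1.7 m: 10·log₁₀(10^(81.3/10)+10^(78.7/10)) = 83.202 dB SPL.
Then apply −20·log₁₀(13/1.7) = -17.670 dB → 65.53 dB SPL.

65.53 dB SPL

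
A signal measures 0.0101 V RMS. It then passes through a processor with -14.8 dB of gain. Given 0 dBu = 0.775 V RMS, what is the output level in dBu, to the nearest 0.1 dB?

Input level: 20·log₁₀(0.0101/0.775) = -37.70 dBu.
Output: -37.70 − 14.8 = -52.5 dBu.

-52.5 dBu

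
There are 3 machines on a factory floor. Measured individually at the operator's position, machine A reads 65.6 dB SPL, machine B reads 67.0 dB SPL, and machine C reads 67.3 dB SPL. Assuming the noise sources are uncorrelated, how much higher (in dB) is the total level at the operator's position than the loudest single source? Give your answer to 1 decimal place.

4.2 dB

Add the sources as powers (linear), then convert back to dB:
L_total = 10·log₁₀(10^(65.6/10) + 10^(67.0/10) + 10^(67.3/10)) = 71.47 dB SPL.
Excess over the loudest (67.3 dB): 71.47 − 67.3 = 4.2 dB.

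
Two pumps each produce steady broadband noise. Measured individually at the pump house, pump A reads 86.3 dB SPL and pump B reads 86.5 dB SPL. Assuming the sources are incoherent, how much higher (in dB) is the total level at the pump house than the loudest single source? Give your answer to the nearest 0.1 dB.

2.9 dB

Incoherent sources sum as intensities:
L_total = 10·log₁₀(10^(86.3/10) + 10^(86.5/10)) = 89.41 dB SPL.
Excess over the loudest (86.5 dB): 89.41 − 86.5 = 2.9 dB.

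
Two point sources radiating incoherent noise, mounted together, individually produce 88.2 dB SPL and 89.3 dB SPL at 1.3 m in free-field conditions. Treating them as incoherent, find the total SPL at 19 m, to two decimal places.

Combined at 1.3 m: 10·log₁₀(10^(88.2/10)+10^(89.3/10)) = 91.795 dB SPL.
Then apply −20·log₁₀(19/1.3) = -23.296 dB → 68.50 dB SPL.

68.50 dB SPL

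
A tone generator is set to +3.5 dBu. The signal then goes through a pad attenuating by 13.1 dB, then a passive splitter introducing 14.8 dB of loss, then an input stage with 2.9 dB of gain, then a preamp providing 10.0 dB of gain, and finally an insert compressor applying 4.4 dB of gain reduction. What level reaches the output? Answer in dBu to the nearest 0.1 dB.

Gain stages sum in dB:
+3.5 − 13.1 − 14.8 + 2.9 + 10.0 − 4.4 = -15.9 dBu.

-15.9 dBu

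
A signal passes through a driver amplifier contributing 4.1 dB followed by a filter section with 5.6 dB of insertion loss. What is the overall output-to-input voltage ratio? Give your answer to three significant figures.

Net gain = 4.1 + (−5.6) = -1.5 dB.
Voltage ratio = 10^(-1.5/20) = 0.841.

0.841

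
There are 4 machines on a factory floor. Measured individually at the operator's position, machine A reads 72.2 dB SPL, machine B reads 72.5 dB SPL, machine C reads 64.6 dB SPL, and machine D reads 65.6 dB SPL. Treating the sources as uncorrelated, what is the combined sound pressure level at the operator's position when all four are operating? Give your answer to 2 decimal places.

Uncorrelated sources add in intensity (power), not in dB.
L_total = 10·log₁₀(10^(72.2/10) + 10^(72.5/10) + 10^(64.6/10) + 10^(65.6/10)) = 10·log₁₀(40890000) = 76.12 dB SPL.

76.12 dB SPL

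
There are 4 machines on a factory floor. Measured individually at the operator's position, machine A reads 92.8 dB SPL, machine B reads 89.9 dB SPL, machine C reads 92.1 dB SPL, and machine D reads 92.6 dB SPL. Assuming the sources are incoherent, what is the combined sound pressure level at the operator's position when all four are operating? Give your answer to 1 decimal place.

98.0 dB SPL

Incoherent sources sum as intensities:
L_total = 10·log₁₀(10^(92.8/10) + 10^(89.9/10) + 10^(92.1/10) + 10^(92.6/10)) = 10·log₁₀(6324000000) = 98.0 dB SPL.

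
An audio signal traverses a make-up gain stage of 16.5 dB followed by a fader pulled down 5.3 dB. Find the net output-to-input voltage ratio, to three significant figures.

Net gain = 16.5 + (−5.3) = 11.2 dB.
Voltage ratio = 10^(11.2/20) = 3.63.

3.63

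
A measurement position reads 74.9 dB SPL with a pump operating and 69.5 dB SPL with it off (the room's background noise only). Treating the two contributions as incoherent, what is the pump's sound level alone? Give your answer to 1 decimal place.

73.4 dB SPL

Remove the background by subtracting linear intensities:
L_src = 10·log₁₀(10^(74.9/10) − 10^(69.5/10)) = 10·log₁₀(21990000) = 73.4 dB SPL.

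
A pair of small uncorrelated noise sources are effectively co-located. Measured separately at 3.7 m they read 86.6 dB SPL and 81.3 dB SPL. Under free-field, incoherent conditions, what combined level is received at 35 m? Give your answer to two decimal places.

Combined at 3.7 m: 10·log₁₀(10^(86.6/10)+10^(81.3/10)) = 87.723 dB SPL.
Then apply −20·log₁₀(35/3.7) = -19.517 dB → 68.21 dB SPL.

68.21 dB SPL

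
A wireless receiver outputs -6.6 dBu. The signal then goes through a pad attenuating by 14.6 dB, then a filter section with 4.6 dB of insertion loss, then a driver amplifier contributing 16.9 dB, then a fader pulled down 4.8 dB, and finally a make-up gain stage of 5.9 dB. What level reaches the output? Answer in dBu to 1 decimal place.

-7.8 dBu

Gain stages sum in dB:
-6.6 − 14.6 − 4.6 + 16.9 − 4.8 + 5.9 = -7.8 dBu.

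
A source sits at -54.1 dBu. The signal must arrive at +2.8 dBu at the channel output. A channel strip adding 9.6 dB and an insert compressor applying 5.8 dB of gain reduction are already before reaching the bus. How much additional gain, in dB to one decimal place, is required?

53.1 dB

The required make-up gain is the shortfall in the dB sum.
G = +2.8 − (-54.1) − 9.6 + 5.8 = 53.1 dB.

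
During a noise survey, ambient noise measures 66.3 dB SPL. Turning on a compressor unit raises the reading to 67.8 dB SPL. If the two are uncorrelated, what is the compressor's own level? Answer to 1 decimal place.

Subtract intensities: L_src = 10·log₁₀(10^(L_total/10) − 10^(L_bg/10)).
L_src = 10·log₁₀(10^(67.8/10) − 10^(66.3/10)) = 10·log₁₀(1760000) = 62.5 dB SPL.

62.5 dB SPL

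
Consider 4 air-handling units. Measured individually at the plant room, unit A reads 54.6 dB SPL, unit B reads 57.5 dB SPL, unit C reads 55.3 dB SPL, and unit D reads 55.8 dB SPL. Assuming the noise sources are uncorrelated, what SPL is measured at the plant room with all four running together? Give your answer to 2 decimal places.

61.96 dB SPL

Incoherent sources sum as intensities:
L_total = 10·log₁₀(10^(54.6/10) + 10^(57.5/10) + 10^(55.3/10) + 10^(55.8/10)) = 10·log₁₀(1570000) = 61.96 dB SPL.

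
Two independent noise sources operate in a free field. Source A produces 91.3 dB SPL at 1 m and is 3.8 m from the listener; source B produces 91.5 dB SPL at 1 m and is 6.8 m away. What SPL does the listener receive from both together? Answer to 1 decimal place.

At the listener: L_A = 91.3 − 20·log₁₀(3.8) = 79.70 dB; L_B = 91.5 − 20·log₁₀(6.8) = 74.85 dB.
Combined: 10·log₁₀(10^(79.70/10)+10^(74.85/10)) = 80.9 dB SPL.

80.9 dB SPL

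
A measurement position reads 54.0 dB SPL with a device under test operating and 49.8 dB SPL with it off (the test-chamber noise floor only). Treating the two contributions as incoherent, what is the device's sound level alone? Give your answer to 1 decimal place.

Subtract intensities: L_src = 10·log₁₀(10^(L_total/10) − 10^(L_bg/10)).
L_src = 10·log₁₀(10^(54.0/10) − 10^(49.8/10)) = 10·log₁₀(155700) = 51.9 dB SPL.

51.9 dB SPL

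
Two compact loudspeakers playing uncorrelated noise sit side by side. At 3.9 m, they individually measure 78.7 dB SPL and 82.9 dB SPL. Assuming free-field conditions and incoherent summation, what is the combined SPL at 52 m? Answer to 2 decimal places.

Combined at 3.9 m: 10·log₁₀(10^(78.7/10)+10^(82.9/10)) = 84.299 dB SPL.
Then apply −20·log₁₀(52/3.9) = -22.499 dB → 61.80 dB SPL.

61.80 dB SPL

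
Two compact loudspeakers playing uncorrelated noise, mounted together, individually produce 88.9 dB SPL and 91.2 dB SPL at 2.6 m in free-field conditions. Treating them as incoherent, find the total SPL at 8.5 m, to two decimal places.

Combined at 2.6 m: 10·log₁₀(10^(88.9/10)+10^(91.2/10)) = 93.211 dB SPL.
Then apply −20·log₁₀(8.5/2.6) = -10.289 dB → 82.92 dB SPL.

82.92 dB SPL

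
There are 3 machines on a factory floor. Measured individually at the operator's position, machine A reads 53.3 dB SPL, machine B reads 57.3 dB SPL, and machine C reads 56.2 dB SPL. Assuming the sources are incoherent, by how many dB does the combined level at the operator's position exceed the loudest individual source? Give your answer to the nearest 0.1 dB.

Add the sources as powers (linear), then convert back to dB:
L_total = 10·log₁₀(10^(53.3/10) + 10^(57.3/10) + 10^(56.2/10)) = 60.67 dB SPL.
Excess over the loudest (57.3 dB): 60.67 − 57.3 = 3.4 dB.

3.4 dB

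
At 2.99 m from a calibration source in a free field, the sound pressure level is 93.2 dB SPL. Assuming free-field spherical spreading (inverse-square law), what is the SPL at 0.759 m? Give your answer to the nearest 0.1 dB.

Free-field point source: level drops by 20·log₁₀ of the distance ratio.
ΔL = −20·log₁₀(0.759/2.99) = 11.91 dB, so L₂ = 93.2 + (11.91) = 105.1 dB SPL.

105.1 dB SPL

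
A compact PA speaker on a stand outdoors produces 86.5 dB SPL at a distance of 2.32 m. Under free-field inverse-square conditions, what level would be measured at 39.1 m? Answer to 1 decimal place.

For a point source in a free field, ΔL = −20·log₁₀(d₂/d₁).
ΔL = −20·log₁₀(39.1/2.32) = -24.53 dB, so L₂ = 86.5 + (-24.53) = 62.0 dB SPL.

62.0 dB SPL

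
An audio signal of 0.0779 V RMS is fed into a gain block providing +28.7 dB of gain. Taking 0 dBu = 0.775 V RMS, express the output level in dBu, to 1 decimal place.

+8.7 dBu

Input level: 20·log₁₀(0.0779/0.775) = -19.96 dBu.
Output: -19.96 + 28.7 = +8.7 dBu.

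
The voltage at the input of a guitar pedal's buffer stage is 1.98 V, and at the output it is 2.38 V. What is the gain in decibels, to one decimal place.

For a voltage ratio, dB = 20·log₁₀(V₂/V₁).
20·log₁₀(2.38/1.98) = 20·log₁₀(1.202) = 1.6 dB.

1.6 dB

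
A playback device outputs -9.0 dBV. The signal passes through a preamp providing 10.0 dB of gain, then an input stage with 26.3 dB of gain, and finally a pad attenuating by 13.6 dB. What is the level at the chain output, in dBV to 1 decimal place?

Gain stages sum in dB:
-9.0 + 10.0 + 26.3 − 13.6 = +13.7 dBV.

+13.7 dBV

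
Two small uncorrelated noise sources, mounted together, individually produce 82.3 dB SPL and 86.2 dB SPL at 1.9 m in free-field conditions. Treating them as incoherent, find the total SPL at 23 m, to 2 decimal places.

Combined at 1.9 m: 10·log₁₀(10^(82.3/10)+10^(86.2/10)) = 87.684 dB SPL.
Then apply −20·log₁₀(23/1.9) = -21.659 dB → 66.02 dB SPL.

66.02 dB SPL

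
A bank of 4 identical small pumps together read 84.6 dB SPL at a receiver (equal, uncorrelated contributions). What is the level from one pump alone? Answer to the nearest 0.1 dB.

78.6 dB SPL

4 equal incoherent sources add 10·log₁₀(4) = 6.02 dB over one source.
L_one = 84.6 − 6.02 = 78.6 dB SPL.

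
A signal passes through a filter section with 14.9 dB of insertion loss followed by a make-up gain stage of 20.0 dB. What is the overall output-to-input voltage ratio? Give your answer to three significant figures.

1.80

Net gain = (−14.9) + 20.0 = 5.1 dB.
Voltage ratio = 10^(5.1/20) = 1.80.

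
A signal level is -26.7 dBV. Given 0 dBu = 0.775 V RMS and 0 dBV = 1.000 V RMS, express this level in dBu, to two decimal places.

The offset between the scales is 20·log₁₀(0.775/1.000) = −2.214 dB.
So dBu = -26.7 + 2.214 = -24.49 dBu.

-24.49 dBu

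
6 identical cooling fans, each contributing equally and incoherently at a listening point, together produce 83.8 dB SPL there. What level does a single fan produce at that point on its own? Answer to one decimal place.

6 equal incoherent sources add 10·log₁₀(6) = 7.78 dB over one source.
L_one = 83.8 − 7.78 = 76.0 dB SPL.

76.0 dB SPL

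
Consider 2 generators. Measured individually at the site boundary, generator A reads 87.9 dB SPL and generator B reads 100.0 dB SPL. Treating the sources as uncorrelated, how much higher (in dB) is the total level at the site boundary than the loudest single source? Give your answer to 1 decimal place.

Add the sources as powers (linear), then convert back to dB:
L_total = 10·log₁₀(10^(87.9/10) + 10^(100.0/10)) = 100.26 dB SPL.
Excess over the loudest (100.0 dB): 100.26 − 100.0 = 0.3 dB.

0.3 dB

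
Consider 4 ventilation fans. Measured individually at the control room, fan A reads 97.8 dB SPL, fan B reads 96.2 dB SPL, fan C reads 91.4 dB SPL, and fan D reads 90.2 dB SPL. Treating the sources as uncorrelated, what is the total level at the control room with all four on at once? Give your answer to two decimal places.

101.01 dB SPL

Incoherent sources sum as intensities:
L_total = 10·log₁₀(10^(97.8/10) + 10^(96.2/10) + 10^(91.4/10) + 10^(90.2/10)) = 10·log₁₀(12622000000) = 101.01 dB SPL.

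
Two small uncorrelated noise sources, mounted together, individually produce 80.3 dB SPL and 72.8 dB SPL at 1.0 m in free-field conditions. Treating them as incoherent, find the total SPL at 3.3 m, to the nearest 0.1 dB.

Combined at 1.0 m: 10·log₁₀(10^(80.3/10)+10^(72.8/10)) = 81.01 dB SPL.
Then apply −20·log₁₀(3.3/1.0) = -10.37 dB → 70.6 dB SPL.

70.6 dB SPL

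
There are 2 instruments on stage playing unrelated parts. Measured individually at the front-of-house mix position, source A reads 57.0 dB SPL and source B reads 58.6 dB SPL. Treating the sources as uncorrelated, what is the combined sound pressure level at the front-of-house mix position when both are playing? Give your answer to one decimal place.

Add the sources as powers (linear), then convert back to dB:
L_total = 10·log₁₀(10^(57.0/10) + 10^(58.6/10)) = 10·log₁₀(1226000) = 60.9 dB SPL.

60.9 dB SPL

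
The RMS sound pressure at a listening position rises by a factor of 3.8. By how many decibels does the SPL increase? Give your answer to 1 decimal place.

SPL change from a pressure ratio uses the 20·log₁₀ form:
20·log₁₀(3.8) = 11.6 dB.

11.6 dB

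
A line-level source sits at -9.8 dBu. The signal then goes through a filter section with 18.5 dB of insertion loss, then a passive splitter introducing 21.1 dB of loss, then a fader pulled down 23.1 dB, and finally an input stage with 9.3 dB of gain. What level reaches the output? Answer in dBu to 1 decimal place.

-63.2 dBu

In dB, series stages simply add:
-9.8 − 18.5 − 21.1 − 23.1 + 9.3 = -63.2 dBu.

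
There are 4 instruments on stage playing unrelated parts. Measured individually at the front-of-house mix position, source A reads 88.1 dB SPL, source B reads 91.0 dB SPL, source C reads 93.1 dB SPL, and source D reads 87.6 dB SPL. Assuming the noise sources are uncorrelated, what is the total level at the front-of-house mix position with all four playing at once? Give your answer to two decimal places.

Add the sources as powers (linear), then convert back to dB:
L_total = 10·log₁₀(10^(88.1/10) + 10^(91.0/10) + 10^(93.1/10) + 10^(87.6/10)) = 10·log₁₀(4522000000) = 96.55 dB SPL.

96.55 dB SPL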